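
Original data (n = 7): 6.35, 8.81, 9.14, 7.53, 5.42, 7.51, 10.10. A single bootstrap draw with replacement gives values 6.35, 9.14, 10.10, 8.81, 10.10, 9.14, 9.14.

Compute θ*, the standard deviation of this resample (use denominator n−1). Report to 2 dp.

Mean = 8.9686; sum of squared deviations = 9.5305
s² = 9.5305 / 6 = 1.5884
s = √1.5884 = 1.26

θ* = 1.26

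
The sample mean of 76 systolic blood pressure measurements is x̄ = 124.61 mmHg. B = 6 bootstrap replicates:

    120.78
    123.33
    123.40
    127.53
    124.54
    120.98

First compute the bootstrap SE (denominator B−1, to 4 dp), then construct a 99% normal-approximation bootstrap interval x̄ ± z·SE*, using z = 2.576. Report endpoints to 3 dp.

Mean of replicates = 123.4267; sum of squared deviations = 31.0779; SE* = √(31.0779/5) = 2.4931
Margin = 2.576 × 2.4931 = 6.4222
Interval: 124.61 ± 6.4222

(118.188, 131.032)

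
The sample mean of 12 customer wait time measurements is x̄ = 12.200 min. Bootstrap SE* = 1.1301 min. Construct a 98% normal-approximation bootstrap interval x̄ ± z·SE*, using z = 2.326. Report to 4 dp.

Margin = 2.326 × 1.1301 = 2.62861
Interval: 12.200 ± 2.62861

(9.5714, 14.8286)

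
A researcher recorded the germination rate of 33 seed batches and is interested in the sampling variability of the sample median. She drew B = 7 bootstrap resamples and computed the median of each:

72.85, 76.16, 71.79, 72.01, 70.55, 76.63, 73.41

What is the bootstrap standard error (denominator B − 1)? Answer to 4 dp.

Bootstrap SE is the standard deviation of the 7 replicate medians.
Mean of replicates: (72.85 + 76.16 + 71.79 + 72.01 + 70.55 + 76.63 + 73.41) / 7 = 513.40000 / 7 = 73.34286
Sum of squared deviations: (−0.49286)² + (+2.81714)² + (−1.55286)² + (−1.33286)² + (−2.79286)² + (+3.28714)² + (+0.06714)² = 30.97694
Variance = 30.97694 / 6 = 5.16282
SE* = √5.16282

SE* = 2.2722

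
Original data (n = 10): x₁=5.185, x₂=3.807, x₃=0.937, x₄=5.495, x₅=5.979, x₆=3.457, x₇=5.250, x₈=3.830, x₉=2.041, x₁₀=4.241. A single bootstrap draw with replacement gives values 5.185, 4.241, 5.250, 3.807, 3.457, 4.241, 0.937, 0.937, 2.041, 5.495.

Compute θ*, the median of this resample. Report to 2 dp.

Sorted: 0.937, 0.937, 2.041, 3.457, 3.807, 4.241, 4.241, 5.185, 5.250, 5.495
Median = average of the two middle values = 4.02

θ* = 4.02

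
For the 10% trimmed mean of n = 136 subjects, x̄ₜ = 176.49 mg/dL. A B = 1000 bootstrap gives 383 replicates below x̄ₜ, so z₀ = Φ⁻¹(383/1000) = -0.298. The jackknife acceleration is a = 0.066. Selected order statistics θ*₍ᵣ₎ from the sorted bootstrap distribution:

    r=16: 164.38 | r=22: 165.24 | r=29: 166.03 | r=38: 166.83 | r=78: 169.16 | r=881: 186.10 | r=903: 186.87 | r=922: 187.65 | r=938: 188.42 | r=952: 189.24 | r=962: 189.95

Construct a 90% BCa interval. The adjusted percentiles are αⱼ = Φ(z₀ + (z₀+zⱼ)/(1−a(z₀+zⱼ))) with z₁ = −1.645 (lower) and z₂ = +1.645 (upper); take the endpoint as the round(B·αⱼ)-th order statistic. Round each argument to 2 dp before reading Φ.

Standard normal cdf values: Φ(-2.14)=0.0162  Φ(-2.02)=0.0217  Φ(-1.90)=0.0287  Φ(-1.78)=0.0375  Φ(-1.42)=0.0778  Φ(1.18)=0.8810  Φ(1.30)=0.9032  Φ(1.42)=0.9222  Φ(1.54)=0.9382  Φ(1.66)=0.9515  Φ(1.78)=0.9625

(165.24, 186.10)

Lower: z₀ + z₁ = -0.298 + (-1.645) = -1.943; 1 − a(z₀+z₁) = 1 − (0.066)(-1.943) = 1.1282; argument = -0.298 + (-1.943)/1.1282 = -2.0202 → -2.02.
α₁ = Φ(-2.02) = 0.0217; rank = round(1000 × 0.0217) = 22; θ*₍22₎ = 165.24.
Upper: z₀ + z₂ = 1.347; 1 − a(z₀+z₂) = 0.9111; argument = 1.1804 → 1.18; α₂ = 0.8810; rank = 881; θ*₍881₎ = 186.10.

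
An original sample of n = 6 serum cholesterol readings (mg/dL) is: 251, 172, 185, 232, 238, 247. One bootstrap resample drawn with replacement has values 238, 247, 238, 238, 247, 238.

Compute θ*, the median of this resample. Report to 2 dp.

Sorted: 238, 238, 238, 238, 247, 247
Median = average of the two middle values = 238.00

θ* = 238.00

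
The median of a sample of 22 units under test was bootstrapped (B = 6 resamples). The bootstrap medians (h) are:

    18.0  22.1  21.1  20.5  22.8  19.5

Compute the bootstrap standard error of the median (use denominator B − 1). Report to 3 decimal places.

Bootstrap SE is the standard deviation of the 6 replicate medians.
Mean of replicates: (18.0 + 22.1 + 21.1 + 20.5 + 22.8 + 19.5) / 6 = 124.0000 / 6 = 20.6667
Sum of squared deviations: (−2.6667)² + (+1.4333)² + (+0.4333)² + (−0.1667)² + (+2.1333)² + (−1.1667)² = 15.2933
Variance = 15.2933 / 5 = 3.0587
SE* = √3.0587

SE* = 1.749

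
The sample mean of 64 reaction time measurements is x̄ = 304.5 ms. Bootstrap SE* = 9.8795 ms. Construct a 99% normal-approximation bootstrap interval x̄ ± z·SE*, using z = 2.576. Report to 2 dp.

(279.05, 329.95)

Margin = 2.576 × 9.8795 = 25.450
Interval: 304.5 ± 25.450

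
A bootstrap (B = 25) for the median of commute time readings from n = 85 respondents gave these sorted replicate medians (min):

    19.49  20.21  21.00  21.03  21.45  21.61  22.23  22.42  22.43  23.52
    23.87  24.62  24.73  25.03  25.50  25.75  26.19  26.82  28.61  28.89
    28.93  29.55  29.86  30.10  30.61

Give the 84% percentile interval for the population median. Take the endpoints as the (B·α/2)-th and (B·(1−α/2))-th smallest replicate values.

(20.21, 29.86)

α = 0.16; lower rank = 25 × 0.080 = 2; upper rank = 25 × 0.920 = 23.
The 2nd smallest replicate is 20.21; the 23rd is 29.86.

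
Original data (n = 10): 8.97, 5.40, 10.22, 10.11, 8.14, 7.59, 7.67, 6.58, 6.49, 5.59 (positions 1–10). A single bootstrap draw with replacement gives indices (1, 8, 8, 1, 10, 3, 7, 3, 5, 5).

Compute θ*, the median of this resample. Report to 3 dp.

Resample values: 8.97, 6.58, 6.58, 8.97, 5.59, 10.22, 7.67, 10.22, 8.14, 8.14.
Sorted: 5.59, 6.58, 6.58, 7.67, 8.14, 8.14, 8.97, 8.97, 10.22, 10.22
Median = average of the two middle values = 8.140

θ* = 8.140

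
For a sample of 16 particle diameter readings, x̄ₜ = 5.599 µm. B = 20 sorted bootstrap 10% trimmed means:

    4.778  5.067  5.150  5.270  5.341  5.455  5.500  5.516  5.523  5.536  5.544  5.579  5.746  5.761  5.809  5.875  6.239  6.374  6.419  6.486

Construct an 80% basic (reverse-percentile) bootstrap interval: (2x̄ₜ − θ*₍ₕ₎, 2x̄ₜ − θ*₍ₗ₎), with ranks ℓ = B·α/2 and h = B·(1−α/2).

(4.824, 6.131)

Percentile endpoints at ranks 2 and 18: θ*₍2₎ = 5.067, θ*₍18₎ = 6.374.
Basic interval reflects these around x̄ₜ:
  lower = 2 × 5.599 − 6.374 = 4.824
  upper = 2 × 5.599 − 5.067 = 6.131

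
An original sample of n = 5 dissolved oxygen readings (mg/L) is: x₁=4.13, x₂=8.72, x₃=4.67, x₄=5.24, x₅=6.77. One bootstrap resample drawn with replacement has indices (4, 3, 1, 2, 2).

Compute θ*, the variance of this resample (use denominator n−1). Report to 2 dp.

Resample values: 5.24, 4.67, 4.13, 8.72, 8.72.
Mean = 6.2960; sum of squared deviations = 20.2021
s² = 20.2021 / 4 = 5.0505

θ* = 5.05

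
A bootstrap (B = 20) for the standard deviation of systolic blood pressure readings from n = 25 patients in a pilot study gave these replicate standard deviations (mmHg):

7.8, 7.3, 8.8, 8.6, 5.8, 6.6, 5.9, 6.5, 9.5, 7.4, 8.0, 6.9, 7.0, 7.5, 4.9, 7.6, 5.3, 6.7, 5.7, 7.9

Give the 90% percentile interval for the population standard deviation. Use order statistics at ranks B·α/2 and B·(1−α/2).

Sorted replicates: 4.9, 5.3, 5.7, 5.8, 5.9, 6.5, 6.6, 6.7, 6.9, 7.0, 7.3, 7.4, 7.5, 7.6, 7.8, 7.9, 8.0, 8.6, 8.8, 9.5
α = 0.10; lower rank = 20 × 0.050 = 1; upper rank = 20 × 0.950 = 19.
The 1st smallest replicate is 4.9; the 19th is 8.8.

(4.9, 8.8)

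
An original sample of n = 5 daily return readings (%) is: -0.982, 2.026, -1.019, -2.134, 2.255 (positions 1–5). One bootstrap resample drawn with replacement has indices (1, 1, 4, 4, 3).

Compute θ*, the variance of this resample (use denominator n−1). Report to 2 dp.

Resample values: -0.982, -0.982, -2.134, -2.134, -1.019.
Mean = -1.4502; sum of squared deviations = 1.5595
s² = 1.5595 / 4 = 0.3899

θ* = 0.39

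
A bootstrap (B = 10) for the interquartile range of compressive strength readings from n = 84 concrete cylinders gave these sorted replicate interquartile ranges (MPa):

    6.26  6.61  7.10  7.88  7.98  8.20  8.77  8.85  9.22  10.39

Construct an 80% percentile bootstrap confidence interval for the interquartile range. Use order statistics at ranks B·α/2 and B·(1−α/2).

α = 0.20; lower rank = 10 × 0.100 = 1; upper rank = 10 × 0.900 = 9.
The 1st smallest replicate is 6.26; the 9th is 9.22.

(6.26, 9.22)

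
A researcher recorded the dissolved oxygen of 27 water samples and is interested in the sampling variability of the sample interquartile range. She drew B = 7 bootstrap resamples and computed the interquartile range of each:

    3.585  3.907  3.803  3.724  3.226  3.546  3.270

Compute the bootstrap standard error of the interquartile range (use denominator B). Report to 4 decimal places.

SE* = 0.2390

Bootstrap SE is the standard deviation of the 7 replicate interquartile ranges.
Mean of replicates: (3.585 + 3.907 + 3.803 + 3.724 + 3.226 + 3.546 + 3.270) / 7 = 25.06100 / 7 = 3.58014
Sum of squared deviations: (+0.00486)² + (+0.32686)² + (+0.22286)² + (+0.14386)² + (−0.35414)² + (−0.03414)² + (−0.31014)² = 0.39999
Variance = 0.39999 / 7 = 0.05714
SE* = √0.05714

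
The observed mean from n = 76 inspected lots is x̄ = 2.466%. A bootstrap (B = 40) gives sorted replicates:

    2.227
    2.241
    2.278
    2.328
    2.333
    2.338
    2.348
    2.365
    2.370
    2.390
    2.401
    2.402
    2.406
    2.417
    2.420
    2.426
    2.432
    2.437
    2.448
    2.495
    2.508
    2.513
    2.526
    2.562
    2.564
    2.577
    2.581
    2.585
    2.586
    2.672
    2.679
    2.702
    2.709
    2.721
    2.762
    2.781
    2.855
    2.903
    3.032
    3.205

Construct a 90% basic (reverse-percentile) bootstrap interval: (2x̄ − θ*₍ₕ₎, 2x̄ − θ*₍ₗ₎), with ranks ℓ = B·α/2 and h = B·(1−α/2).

Percentile endpoints at ranks 2 and 38: θ*₍2₎ = 2.241, θ*₍38₎ = 2.903.
Basic interval reflects these around x̄:
  lower = 2 × 2.466 − 2.903 = 2.029
  upper = 2 × 2.466 − 2.241 = 2.691

(2.029, 2.691)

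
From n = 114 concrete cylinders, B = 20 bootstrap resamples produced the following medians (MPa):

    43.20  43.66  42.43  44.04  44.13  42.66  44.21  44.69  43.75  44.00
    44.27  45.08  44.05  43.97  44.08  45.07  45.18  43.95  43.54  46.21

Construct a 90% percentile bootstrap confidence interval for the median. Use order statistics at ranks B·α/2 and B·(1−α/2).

(42.43, 45.18)

Sorted replicates: 42.43, 42.66, 43.20, 43.54, 43.66, 43.75, 43.95, 43.97, 44.00, 44.04, 44.05, 44.08, 44.13, 44.21, 44.27, 44.69, 45.07, 45.08, 45.18, 46.21
α = 0.10; lower rank = 20 × 0.050 = 1; upper rank = 20 × 0.950 = 19.
The 1st smallest replicate is 42.43; the 19th is 45.18.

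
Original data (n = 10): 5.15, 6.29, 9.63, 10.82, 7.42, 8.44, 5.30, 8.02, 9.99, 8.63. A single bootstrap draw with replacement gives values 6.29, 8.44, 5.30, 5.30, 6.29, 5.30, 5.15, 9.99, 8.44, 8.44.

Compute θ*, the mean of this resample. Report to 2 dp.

Mean = (6.29 + 8.44 + 5.30 + 5.30 + 6.29 + 5.30 + 5.15 + 9.99 + 8.44 + 8.44) / 10 = 68.940 / 10 = 6.89

θ* = 6.89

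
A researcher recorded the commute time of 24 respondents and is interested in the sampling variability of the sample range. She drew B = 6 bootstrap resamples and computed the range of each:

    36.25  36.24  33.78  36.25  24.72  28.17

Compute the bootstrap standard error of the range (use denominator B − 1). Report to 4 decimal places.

SE* = 4.9598

Bootstrap SE is the standard deviation of the 6 replicate ranges.
Mean of replicates: (36.25 + 36.24 + 33.78 + 36.25 + 24.72 + 28.17) / 6 = 195.41000 / 6 = 32.56833
Sum of squared deviations: (+3.68167)² + (+3.67167)² + (+1.21167)² + (+3.68167)² + (−7.84833)² + (−4.39833)² = 123.00028
Variance = 123.00028 / 5 = 24.60006
SE* = √24.60006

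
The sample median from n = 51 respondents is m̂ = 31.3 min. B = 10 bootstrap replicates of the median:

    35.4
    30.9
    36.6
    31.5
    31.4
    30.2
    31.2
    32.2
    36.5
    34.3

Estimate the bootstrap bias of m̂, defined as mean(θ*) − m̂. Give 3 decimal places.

mean(θ*) = (35.4 + 30.9 + 36.6 + 31.5 + 31.4 + 30.2 + 31.2 + 32.2 + 36.5 + 34.3) / 10 = 33.0200
bias = 33.0200 − 31.3

bias = +1.720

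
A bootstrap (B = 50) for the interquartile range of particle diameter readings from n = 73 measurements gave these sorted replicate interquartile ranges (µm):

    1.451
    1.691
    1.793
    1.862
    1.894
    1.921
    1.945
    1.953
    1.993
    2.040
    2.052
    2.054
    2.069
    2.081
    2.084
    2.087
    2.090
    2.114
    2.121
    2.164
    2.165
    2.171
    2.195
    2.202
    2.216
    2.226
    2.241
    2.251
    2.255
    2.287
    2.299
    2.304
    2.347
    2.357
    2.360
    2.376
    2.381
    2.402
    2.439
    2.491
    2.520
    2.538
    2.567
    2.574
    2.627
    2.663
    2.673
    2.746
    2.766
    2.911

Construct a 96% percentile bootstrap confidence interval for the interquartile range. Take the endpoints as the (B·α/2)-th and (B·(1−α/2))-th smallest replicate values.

(1.451, 2.766)

α = 0.04; lower rank = 50 × 0.020 = 1; upper rank = 50 × 0.980 = 49.
The 1st smallest replicate is 1.451; the 49th is 2.766.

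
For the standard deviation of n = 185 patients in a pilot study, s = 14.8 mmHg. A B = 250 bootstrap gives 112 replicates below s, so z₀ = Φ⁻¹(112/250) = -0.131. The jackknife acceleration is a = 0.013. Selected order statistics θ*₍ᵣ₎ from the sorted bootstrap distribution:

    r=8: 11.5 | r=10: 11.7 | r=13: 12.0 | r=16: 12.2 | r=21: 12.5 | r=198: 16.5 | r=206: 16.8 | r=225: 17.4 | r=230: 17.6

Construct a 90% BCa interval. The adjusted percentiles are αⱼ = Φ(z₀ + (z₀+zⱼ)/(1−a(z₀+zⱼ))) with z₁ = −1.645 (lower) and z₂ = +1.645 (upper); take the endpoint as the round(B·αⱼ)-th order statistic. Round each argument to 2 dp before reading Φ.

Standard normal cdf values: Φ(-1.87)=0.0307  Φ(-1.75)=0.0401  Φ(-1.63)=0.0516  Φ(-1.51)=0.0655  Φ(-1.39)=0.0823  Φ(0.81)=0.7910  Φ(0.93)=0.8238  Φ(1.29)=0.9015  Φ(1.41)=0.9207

Lower: z₀ + z₁ = -0.131 + (-1.645) = -1.776; 1 − a(z₀+z₁) = 1 − (0.013)(-1.776) = 1.0231; argument = -0.131 + (-1.776)/1.0231 = -1.8669 → -1.87.
α₁ = Φ(-1.87) = 0.0307; rank = round(250 × 0.0307) = 8; θ*₍8₎ = 11.5.
Upper: z₀ + z₂ = 1.514; 1 − a(z₀+z₂) = 0.9803; argument = 1.4134 → 1.41; α₂ = 0.9207; rank = 230; θ*₍230₎ = 17.6.

(11.5, 17.6)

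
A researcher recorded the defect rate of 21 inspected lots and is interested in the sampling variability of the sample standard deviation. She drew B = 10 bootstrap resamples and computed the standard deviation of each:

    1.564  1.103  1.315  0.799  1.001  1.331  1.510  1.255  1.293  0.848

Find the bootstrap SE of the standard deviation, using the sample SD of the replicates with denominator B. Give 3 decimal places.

Bootstrap SE is the standard deviation of the 10 replicate standard deviations.
Mean of replicates: (1.564 + 1.103 + 1.315 + 0.799 + 1.001 + 1.331 + 1.510 + 1.255 + 1.293 + 0.848) / 10 = 12.0190 / 10 = 1.2019
Sum of squared deviations: (+0.3621)² + (−0.0989)² + (+0.1131)² + (−0.4029)² + (−0.2009)² + (+0.1291)² + (+0.3081)² + (+0.0531)² + (+0.0911)² + (−0.3539)² = 0.6043
Variance = 0.6043 / 10 = 0.0604
SE* = √0.0604

SE* = 0.246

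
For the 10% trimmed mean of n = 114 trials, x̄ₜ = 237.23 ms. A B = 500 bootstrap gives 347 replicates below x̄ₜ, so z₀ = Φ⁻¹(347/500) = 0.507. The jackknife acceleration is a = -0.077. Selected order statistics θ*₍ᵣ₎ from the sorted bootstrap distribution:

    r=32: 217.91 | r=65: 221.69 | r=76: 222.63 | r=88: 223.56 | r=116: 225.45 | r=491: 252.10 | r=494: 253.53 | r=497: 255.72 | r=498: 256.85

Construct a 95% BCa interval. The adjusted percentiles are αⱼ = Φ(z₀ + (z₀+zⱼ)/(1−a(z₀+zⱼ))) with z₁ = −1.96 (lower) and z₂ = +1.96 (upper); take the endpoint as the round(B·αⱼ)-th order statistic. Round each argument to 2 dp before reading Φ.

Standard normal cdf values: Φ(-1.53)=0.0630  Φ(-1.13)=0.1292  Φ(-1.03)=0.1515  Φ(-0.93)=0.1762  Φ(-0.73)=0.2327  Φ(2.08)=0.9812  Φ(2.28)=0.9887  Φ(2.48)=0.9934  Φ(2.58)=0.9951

(221.69, 256.85)

Lower: z₀ + z₁ = 0.507 + (-1.960) = -1.453; 1 − a(z₀+z₁) = 1 − (-0.077)(-1.453) = 0.8881; argument = 0.507 + (-1.453)/0.8881 = -1.1290 → -1.13.
α₁ = Φ(-1.13) = 0.1292; rank = round(500 × 0.1292) = 65; θ*₍65₎ = 221.69.
Upper: z₀ + z₂ = 2.467; 1 − a(z₀+z₂) = 1.1900; argument = 2.5802 → 2.58; α₂ = 0.9951; rank = 498; θ*₍498₎ = 256.85.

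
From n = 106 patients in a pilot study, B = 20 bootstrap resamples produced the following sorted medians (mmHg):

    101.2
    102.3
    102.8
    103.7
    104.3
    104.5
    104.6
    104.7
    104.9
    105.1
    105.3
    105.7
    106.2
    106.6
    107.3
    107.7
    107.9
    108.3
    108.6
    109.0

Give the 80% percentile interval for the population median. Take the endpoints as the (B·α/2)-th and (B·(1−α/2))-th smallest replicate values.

(102.3, 108.3)

α = 0.20; lower rank = 20 × 0.100 = 2; upper rank = 20 × 0.900 = 18.
The 2nd smallest replicate is 102.3; the 18th is 108.3.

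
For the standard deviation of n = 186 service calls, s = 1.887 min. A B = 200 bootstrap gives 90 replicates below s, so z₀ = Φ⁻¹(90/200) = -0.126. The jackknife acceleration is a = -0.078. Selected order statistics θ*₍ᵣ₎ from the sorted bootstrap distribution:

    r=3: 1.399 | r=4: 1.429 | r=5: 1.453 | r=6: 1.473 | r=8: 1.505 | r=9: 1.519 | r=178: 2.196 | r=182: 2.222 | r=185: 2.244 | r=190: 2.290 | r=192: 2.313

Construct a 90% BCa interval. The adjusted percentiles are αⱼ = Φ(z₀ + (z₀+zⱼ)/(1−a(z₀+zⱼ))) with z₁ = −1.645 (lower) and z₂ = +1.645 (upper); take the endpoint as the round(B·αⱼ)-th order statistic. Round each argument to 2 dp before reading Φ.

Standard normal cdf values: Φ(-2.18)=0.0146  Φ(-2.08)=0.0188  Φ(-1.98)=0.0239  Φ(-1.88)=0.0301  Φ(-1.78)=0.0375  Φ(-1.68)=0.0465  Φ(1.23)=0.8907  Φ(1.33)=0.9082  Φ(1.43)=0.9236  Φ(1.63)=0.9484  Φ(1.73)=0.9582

Lower: z₀ + z₁ = -0.126 + (-1.645) = -1.771; 1 − a(z₀+z₁) = 1 − (-0.078)(-1.771) = 0.8619; argument = -0.126 + (-1.771)/0.8619 = -2.1809 → -2.18.
α₁ = Φ(-2.18) = 0.0146; rank = round(200 × 0.0146) = 3; θ*₍3₎ = 1.399.
Upper: z₀ + z₂ = 1.519; 1 − a(z₀+z₂) = 1.1185; argument = 1.2321 → 1.23; α₂ = 0.8907; rank = 178; θ*₍178₎ = 2.196.

(1.399, 2.196)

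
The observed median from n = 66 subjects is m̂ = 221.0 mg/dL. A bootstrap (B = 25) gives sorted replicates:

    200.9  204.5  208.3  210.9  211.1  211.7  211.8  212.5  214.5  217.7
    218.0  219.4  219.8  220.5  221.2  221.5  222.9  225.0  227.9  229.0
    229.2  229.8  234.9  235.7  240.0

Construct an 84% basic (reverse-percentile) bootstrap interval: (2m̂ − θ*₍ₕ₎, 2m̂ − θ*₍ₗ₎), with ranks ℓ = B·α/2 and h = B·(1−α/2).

(207.1, 237.5)

Percentile endpoints at ranks 2 and 23: θ*₍2₎ = 204.5, θ*₍23₎ = 234.9.
Basic interval reflects these around m̂:
  lower = 2 × 221.0 − 234.9 = 207.1
  upper = 2 × 221.0 − 204.5 = 237.5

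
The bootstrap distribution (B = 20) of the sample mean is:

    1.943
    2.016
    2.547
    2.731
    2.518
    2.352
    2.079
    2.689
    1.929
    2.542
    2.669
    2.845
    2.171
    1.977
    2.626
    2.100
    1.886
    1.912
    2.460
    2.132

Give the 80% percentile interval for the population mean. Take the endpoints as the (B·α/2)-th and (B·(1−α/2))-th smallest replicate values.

Sorted replicates: 1.886, 1.912, 1.929, 1.943, 1.977, 2.016, 2.079, 2.100, 2.132, 2.171, 2.352, 2.460, 2.518, 2.542, 2.547, 2.626, 2.669, 2.689, 2.731, 2.845
α = 0.20; lower rank = 20 × 0.100 = 2; upper rank = 20 × 0.900 = 18.
The 2nd smallest replicate is 1.912; the 18th is 2.689.

(1.912, 2.689)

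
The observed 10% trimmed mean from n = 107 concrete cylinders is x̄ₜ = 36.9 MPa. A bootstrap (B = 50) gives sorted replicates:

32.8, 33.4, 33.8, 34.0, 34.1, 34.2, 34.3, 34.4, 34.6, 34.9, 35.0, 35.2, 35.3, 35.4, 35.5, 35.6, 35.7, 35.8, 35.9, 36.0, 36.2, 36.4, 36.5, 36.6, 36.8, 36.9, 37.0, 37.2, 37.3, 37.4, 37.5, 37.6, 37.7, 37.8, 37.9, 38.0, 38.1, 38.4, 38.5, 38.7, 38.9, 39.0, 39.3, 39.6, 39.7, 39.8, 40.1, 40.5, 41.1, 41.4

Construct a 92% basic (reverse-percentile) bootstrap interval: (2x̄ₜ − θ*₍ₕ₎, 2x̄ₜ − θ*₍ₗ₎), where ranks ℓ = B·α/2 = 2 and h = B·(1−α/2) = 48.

Percentile endpoints at ranks 2 and 48: θ*₍2₎ = 33.4, θ*₍48₎ = 40.5.
Basic interval reflects these around x̄ₜ:
  lower = 2 × 36.9 − 40.5 = 33.3
  upper = 2 × 36.9 − 33.4 = 40.4

(33.3, 40.4)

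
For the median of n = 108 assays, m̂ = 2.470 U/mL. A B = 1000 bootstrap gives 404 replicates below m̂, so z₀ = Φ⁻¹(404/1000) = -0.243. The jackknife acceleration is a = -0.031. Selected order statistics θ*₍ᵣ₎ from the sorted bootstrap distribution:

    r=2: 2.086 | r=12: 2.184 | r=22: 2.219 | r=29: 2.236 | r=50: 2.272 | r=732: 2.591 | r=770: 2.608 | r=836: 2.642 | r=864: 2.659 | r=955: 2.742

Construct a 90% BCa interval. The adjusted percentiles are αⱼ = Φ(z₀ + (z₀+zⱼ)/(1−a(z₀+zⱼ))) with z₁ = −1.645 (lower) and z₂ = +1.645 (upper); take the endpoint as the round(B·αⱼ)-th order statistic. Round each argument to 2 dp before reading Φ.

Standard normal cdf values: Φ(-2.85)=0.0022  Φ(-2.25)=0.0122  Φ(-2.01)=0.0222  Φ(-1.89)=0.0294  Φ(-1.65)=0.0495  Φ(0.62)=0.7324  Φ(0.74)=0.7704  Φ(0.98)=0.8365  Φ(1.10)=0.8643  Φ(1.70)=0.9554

Lower: z₀ + z₁ = -0.243 + (-1.645) = -1.888; 1 − a(z₀+z₁) = 1 − (-0.031)(-1.888) = 0.9415; argument = -0.243 + (-1.888)/0.9415 = -2.2484 → -2.25.
α₁ = Φ(-2.25) = 0.0122; rank = round(1000 × 0.0122) = 12; θ*₍12₎ = 2.184.
Upper: z₀ + z₂ = 1.402; 1 − a(z₀+z₂) = 1.0435; argument = 1.1006 → 1.10; α₂ = 0.8643; rank = 864; θ*₍864₎ = 2.659.

(2.184, 2.659)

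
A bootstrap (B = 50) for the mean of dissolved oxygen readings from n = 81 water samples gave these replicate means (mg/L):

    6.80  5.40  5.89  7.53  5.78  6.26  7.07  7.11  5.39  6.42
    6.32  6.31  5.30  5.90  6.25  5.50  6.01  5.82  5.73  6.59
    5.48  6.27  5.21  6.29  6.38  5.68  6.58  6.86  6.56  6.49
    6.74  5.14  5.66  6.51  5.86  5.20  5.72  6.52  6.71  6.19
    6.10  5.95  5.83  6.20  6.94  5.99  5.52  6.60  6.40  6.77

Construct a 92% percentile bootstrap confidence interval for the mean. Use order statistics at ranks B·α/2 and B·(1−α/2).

(5.20, 7.07)

Sorted replicates: 5.14, 5.20, 5.21, 5.30, 5.39, 5.40, 5.48, 5.50, 5.52, 5.66, 5.68, 5.72, 5.73, 5.78, 5.82, 5.83, 5.86, 5.89, 5.90, 5.95, 5.99, 6.01, 6.10, 6.19, 6.20, 6.25, 6.26, 6.27, 6.29, 6.31, 6.32, 6.38, 6.40, 6.42, 6.49, 6.51, 6.52, 6.56, 6.58, 6.59, 6.60, 6.71, 6.74, 6.77, 6.80, 6.86, 6.94, 7.07, 7.11, 7.53
α = 0.08; lower rank = 50 × 0.040 = 2; upper rank = 50 × 0.960 = 48.
The 2nd smallest replicate is 5.20; the 48th is 7.07.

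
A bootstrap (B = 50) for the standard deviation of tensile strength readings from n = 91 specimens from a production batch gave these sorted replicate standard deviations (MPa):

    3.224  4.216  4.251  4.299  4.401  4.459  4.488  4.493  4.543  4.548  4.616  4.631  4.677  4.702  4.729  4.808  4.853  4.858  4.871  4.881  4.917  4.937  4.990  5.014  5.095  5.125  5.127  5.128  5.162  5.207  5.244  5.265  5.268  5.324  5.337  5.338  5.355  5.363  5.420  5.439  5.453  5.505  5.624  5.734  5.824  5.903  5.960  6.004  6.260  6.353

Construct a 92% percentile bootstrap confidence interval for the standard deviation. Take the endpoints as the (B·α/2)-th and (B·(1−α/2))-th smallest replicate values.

(4.216, 6.004)

α = 0.08; lower rank = 50 × 0.040 = 2; upper rank = 50 × 0.960 = 48.
The 2nd smallest replicate is 4.216; the 48th is 6.004.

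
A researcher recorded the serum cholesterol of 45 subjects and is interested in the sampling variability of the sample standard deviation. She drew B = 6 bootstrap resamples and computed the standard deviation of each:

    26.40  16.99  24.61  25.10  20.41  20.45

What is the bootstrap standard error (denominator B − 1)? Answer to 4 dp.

Bootstrap SE is the standard deviation of the 6 replicate standard deviations.
Mean of replicates: (26.40 + 16.99 + 24.61 + 25.10 + 20.41 + 20.45) / 6 = 133.96000 / 6 = 22.32667
Sum of squared deviations: (+4.07333)² + (−5.33667)² + (+2.28333)² + (+2.77333)² + (−1.91667)² + (−1.87667)² = 65.17253
Variance = 65.17253 / 5 = 13.03451
SE* = √13.03451

SE* = 3.6103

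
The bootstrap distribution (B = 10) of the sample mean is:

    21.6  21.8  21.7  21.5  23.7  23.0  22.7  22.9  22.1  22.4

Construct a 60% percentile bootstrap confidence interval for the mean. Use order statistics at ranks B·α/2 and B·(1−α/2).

(21.6, 22.9)

Sorted replicates: 21.5, 21.6, 21.7, 21.8, 22.1, 22.4, 22.7, 22.9, 23.0, 23.7
α = 0.40; lower rank = 10 × 0.200 = 2; upper rank = 10 × 0.800 = 8.
The 2nd smallest replicate is 21.6; the 8th is 22.9.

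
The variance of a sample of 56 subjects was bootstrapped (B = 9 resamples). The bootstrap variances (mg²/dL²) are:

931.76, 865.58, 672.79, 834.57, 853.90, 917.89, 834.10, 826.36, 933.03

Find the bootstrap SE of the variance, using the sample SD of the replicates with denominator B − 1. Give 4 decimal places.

SE* = 79.7296

Bootstrap SE is the standard deviation of the 9 replicate variances.
Mean of replicates: (931.76 + 865.58 + 672.79 + 834.57 + 853.90 + 917.89 + 834.10 + 826.36 + 933.03) / 9 = 7669.98000 / 9 = 852.22000
Sum of squared deviations: (+79.54000)² + (+13.36000)² + (−179.43000)² + (−17.65000)² + (+1.68000)² + (+65.67000)² + (−18.12000)² + (−25.86000)² + (+80.81000)² = 50854.45000
Variance = 50854.45000 / 8 = 6356.80625
SE* = √6356.80625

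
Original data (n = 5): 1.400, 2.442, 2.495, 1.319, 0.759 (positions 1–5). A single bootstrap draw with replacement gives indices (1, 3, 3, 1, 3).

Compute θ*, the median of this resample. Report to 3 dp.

Resample values: 1.400, 2.495, 2.495, 1.400, 2.495.
Sorted: 1.400, 1.400, 2.495, 2.495, 2.495
Median = middle value = 2.495

θ* = 2.495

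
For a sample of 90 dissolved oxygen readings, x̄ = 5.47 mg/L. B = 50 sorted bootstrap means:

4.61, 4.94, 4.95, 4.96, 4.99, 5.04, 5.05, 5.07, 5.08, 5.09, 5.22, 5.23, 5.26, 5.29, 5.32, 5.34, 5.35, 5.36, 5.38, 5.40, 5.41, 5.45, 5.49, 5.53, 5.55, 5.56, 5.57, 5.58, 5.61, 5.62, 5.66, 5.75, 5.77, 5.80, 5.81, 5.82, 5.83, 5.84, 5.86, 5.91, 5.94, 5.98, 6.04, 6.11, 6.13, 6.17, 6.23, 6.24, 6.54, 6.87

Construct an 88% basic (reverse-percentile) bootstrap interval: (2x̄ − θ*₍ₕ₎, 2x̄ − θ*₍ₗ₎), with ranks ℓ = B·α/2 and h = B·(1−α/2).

(4.71, 5.99)

Percentile endpoints at ranks 3 and 47: θ*₍3₎ = 4.95, θ*₍47₎ = 6.23.
Basic interval reflects these around x̄:
  lower = 2 × 5.47 − 6.23 = 4.71
  upper = 2 × 5.47 − 4.95 = 5.99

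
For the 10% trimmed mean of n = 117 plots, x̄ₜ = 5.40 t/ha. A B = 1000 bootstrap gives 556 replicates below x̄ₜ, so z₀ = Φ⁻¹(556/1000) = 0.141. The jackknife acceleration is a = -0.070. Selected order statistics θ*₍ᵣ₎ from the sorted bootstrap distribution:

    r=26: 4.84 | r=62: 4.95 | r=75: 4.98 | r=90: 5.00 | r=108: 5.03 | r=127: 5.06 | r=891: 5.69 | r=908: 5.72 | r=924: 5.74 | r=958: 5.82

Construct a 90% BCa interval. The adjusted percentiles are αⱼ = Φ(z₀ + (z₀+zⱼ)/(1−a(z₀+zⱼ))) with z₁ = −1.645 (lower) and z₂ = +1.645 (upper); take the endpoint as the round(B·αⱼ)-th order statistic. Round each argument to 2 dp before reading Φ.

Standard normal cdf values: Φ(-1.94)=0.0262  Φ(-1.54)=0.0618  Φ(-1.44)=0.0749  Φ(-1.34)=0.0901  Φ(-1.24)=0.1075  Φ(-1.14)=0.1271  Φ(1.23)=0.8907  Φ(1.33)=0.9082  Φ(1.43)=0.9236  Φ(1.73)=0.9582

Lower: z₀ + z₁ = 0.141 + (-1.645) = -1.504; 1 − a(z₀+z₁) = 1 − (-0.070)(-1.504) = 0.8947; argument = 0.141 + (-1.504)/0.8947 = -1.5400 → -1.54.
α₁ = Φ(-1.54) = 0.0618; rank = round(1000 × 0.0618) = 62; θ*₍62₎ = 4.95.
Upper: z₀ + z₂ = 1.786; 1 − a(z₀+z₂) = 1.1250; argument = 1.7285 → 1.73; α₂ = 0.9582; rank = 958; θ*₍958₎ = 5.82.

(4.95, 5.82)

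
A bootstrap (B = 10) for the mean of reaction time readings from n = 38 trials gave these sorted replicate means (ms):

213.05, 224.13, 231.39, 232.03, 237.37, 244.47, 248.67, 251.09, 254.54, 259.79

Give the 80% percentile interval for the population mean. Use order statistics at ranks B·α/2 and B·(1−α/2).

(213.05, 254.54)

α = 0.20; lower rank = 10 × 0.100 = 1; upper rank = 10 × 0.900 = 9.
The 1st smallest replicate is 213.05; the 9th is 254.54.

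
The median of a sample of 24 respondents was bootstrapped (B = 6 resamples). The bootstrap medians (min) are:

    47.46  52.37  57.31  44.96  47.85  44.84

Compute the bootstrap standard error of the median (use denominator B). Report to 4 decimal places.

Bootstrap SE is the standard deviation of the 6 replicate medians.
Mean of replicates: (47.46 + 52.37 + 57.31 + 44.96 + 47.85 + 44.84) / 6 = 294.79000 / 6 = 49.13167
Sum of squared deviations: (−1.67167)² + (+3.23833)² + (+8.17833)² + (−4.17167)² + (−1.28167)² + (−4.29167)² = 117.63028
Variance = 117.63028 / 6 = 19.60505
SE* = √19.60505

SE* = 4.4278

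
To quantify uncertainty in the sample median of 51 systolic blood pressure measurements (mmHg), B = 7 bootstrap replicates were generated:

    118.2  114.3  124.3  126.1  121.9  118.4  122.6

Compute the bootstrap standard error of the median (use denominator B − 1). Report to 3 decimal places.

Bootstrap SE is the standard deviation of the 7 replicate medians.
Mean of replicates: (118.2 + 114.3 + 124.3 + 126.1 + 121.9 + 118.4 + 122.6) / 7 = 845.8000 / 7 = 120.8286
Sum of squared deviations: (−2.6286)² + (−6.5286)² + (+3.4714)² + (+5.2714)² + (+1.0714)² + (−2.4286)² + (+1.7714)² = 99.5543
Variance = 99.5543 / 6 = 16.5924
SE* = √16.5924

SE* = 4.073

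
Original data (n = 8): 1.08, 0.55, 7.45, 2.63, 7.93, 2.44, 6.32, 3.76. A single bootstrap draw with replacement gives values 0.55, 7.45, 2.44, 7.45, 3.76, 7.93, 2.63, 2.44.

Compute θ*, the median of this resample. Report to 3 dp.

Sorted: 0.55, 2.44, 2.44, 2.63, 3.76, 7.45, 7.45, 7.93
Median = average of the two middle values = 3.195

θ* = 3.195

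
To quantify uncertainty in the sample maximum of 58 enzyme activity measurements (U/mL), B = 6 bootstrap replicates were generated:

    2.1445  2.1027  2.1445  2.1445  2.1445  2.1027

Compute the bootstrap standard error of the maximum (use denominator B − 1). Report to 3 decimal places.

SE* = 0.022

Bootstrap SE is the standard deviation of the 6 replicate maximums.
Mean of replicates: (2.1445 + 2.1027 + 2.1445 + 2.1445 + 2.1445 + 2.1027) / 6 = 12.78340 / 6 = 2.13057
Sum of squared deviations: (+0.01393)² + (−0.02787)² + (+0.01393)² + (+0.01393)² + (+0.01393)² + (−0.02787)² = 0.00233
Variance = 0.00233 / 5 = 0.00047
SE* = √0.00047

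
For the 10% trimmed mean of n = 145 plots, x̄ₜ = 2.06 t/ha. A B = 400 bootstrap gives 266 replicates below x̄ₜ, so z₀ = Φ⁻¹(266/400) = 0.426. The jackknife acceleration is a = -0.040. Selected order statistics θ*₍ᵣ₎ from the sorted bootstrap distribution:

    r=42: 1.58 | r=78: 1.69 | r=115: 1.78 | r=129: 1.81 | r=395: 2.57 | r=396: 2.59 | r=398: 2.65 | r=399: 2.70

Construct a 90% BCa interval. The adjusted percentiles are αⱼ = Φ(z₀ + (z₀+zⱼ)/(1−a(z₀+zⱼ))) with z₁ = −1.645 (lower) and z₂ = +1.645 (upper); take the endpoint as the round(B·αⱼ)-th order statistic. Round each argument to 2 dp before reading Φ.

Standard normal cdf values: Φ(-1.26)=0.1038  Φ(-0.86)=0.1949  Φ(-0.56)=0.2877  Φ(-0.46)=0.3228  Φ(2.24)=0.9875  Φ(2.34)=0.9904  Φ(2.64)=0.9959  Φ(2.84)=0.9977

Lower: z₀ + z₁ = 0.426 + (-1.645) = -1.219; 1 − a(z₀+z₁) = 1 − (-0.040)(-1.219) = 0.9512; argument = 0.426 + (-1.219)/0.9512 = -0.8555 → -0.86.
α₁ = Φ(-0.86) = 0.1949; rank = round(400 × 0.1949) = 78; θ*₍78₎ = 1.69.
Upper: z₀ + z₂ = 2.071; 1 − a(z₀+z₂) = 1.0828; argument = 2.3386 → 2.34; α₂ = 0.9904; rank = 396; θ*₍396₎ = 2.59.

(1.69, 2.59)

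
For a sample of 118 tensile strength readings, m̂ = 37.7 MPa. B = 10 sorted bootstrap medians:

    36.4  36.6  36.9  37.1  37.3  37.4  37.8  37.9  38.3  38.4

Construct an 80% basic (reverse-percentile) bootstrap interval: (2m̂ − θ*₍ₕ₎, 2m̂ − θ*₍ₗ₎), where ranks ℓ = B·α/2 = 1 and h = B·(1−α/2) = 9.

Percentile endpoints at ranks 1 and 9: θ*₍1₎ = 36.4, θ*₍9₎ = 38.3.
Basic interval reflects these around m̂:
  lower = 2 × 37.7 − 38.3 = 37.1
  upper = 2 × 37.7 − 36.4 = 39.0

(37.1, 39.0)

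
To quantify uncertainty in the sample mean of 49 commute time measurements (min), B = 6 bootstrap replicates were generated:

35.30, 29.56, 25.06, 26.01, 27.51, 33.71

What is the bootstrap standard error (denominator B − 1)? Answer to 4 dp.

SE* = 4.1765

Bootstrap SE is the standard deviation of the 6 replicate means.
Mean of replicates: (35.30 + 29.56 + 25.06 + 26.01 + 27.51 + 33.71) / 6 = 177.15000 / 6 = 29.52500
Sum of squared deviations: (+5.77500)² + (+0.03500)² + (−4.46500)² + (−3.51500)² + (−2.01500)² + (+4.18500)² = 87.21775
Variance = 87.21775 / 5 = 17.44355
SE* = √17.44355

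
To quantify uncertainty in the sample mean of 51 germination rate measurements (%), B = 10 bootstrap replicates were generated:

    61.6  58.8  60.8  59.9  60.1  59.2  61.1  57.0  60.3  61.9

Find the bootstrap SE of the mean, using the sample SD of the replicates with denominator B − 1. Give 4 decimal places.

Bootstrap SE is the standard deviation of the 10 replicate means.
Mean of replicates: (61.6 + 58.8 + 60.8 + 59.9 + 60.1 + 59.2 + 61.1 + 57.0 + 60.3 + 61.9) / 10 = 600.70000 / 10 = 60.07000
Sum of squared deviations: (+1.53000)² + (−1.27000)² + (+0.73000)² + (−0.17000)² + (+0.03000)² + (−0.87000)² + (+1.03000)² + (−3.07000)² + (+0.23000)² + (+1.83000)² = 19.16100
Variance = 19.16100 / 9 = 2.12900
SE* = √2.12900

SE* = 1.4591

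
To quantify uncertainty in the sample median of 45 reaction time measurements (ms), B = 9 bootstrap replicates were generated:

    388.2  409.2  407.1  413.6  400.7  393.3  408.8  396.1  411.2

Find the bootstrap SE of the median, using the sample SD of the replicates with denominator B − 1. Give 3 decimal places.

Bootstrap SE is the standard deviation of the 9 replicate medians.
Mean of replicates: (388.2 + 409.2 + 407.1 + 413.6 + 400.7 + 393.3 + 408.8 + 396.1 + 411.2) / 9 = 3628.2000 / 9 = 403.1333
Sum of squared deviations: (−14.9333)² + (+6.0667)² + (+3.9667)² + (+10.4667)² + (−2.4333)² + (−9.8333)² + (+5.6667)² + (−7.0333)² + (+8.0667)² = 634.3600
Variance = 634.3600 / 8 = 79.2950
SE* = √79.2950

SE* = 8.905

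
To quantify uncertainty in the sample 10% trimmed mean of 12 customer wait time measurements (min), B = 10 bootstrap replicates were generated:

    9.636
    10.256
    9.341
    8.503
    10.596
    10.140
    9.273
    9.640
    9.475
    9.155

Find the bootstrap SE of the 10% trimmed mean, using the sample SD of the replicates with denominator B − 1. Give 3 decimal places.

SE* = 0.606

Bootstrap SE is the standard deviation of the 10 replicate 10% trimmed means.
Mean of replicates: (9.636 + 10.256 + 9.341 + 8.503 + 10.596 + 10.140 + 9.273 + 9.640 + 9.475 + 9.155) / 10 = 96.0150 / 10 = 9.6015
Sum of squared deviations: (+0.0345)² + (+0.6545)² + (−0.2605)² + (−1.0985)² + (+0.9945)² + (+0.5385)² + (−0.3285)² + (+0.0385)² + (−0.1265)² + (−0.4465)² = 3.3079
Variance = 3.3079 / 9 = 0.3675
SE* = √0.3675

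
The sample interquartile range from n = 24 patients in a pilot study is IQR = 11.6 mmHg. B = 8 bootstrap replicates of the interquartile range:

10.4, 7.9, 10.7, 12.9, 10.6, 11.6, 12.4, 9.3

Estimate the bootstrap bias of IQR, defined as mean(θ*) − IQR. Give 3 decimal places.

mean(θ*) = (10.4 + 7.9 + 10.7 + 12.9 + 10.6 + 11.6 + 12.4 + 9.3) / 8 = 10.7250
bias = 10.7250 − 11.6

bias = −0.875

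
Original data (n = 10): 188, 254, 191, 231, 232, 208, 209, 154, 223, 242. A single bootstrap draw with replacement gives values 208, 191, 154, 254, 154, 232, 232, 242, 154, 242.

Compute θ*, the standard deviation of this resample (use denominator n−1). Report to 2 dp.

θ* = 40.26

Mean = 206.3000; sum of squared deviations = 14588.1000
s² = 14588.1000 / 9 = 1620.9000
s = √1620.9000 = 40.26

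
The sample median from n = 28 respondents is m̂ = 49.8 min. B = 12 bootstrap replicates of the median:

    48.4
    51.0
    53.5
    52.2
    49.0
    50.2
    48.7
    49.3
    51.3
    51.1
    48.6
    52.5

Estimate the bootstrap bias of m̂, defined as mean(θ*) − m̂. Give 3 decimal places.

bias = +0.683

mean(θ*) = (48.4 + 51.0 + 53.5 + 52.2 + 49.0 + 50.2 + 48.7 + 49.3 + 51.3 + 51.1 + 48.6 + 52.5) / 12 = 50.4833
bias = 50.4833 − 49.8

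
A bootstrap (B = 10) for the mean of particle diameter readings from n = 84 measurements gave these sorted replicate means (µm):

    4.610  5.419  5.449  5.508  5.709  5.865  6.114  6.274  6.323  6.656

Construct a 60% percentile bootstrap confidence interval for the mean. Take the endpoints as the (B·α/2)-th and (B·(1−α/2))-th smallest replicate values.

(5.419, 6.274)

α = 0.40; lower rank = 10 × 0.200 = 2; upper rank = 10 × 0.800 = 8.
The 2nd smallest replicate is 5.419; the 8th is 6.274.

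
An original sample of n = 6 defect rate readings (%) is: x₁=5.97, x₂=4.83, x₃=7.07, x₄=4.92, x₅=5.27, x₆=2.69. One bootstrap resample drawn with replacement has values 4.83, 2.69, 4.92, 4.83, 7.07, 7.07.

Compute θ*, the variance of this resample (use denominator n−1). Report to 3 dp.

Mean = 5.2350; sum of squared deviations = 13.6388
s² = 13.6388 / 5 = 2.7278

θ* = 2.728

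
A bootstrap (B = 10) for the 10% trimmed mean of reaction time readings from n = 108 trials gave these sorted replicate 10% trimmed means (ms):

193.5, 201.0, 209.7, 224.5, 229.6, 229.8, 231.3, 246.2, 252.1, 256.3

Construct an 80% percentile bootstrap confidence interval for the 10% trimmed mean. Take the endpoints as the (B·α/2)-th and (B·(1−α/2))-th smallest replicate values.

(193.5, 252.1)

α = 0.20; lower rank = 10 × 0.100 = 1; upper rank = 10 × 0.900 = 9.
The 1st smallest replicate is 193.5; the 9th is 252.1.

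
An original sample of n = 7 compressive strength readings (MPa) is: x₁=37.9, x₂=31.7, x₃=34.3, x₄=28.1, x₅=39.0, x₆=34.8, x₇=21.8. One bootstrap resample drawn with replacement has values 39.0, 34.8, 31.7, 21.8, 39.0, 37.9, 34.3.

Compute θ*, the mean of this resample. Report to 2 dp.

θ* = 34.07

Mean = (39.0 + 34.8 + 31.7 + 21.8 + 39.0 + 37.9 + 34.3) / 7 = 238.50 / 7 = 34.07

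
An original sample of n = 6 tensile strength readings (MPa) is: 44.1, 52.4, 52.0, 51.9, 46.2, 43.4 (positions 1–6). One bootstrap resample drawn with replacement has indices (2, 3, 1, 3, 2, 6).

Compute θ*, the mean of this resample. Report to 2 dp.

Resample values: 52.4, 52.0, 44.1, 52.0, 52.4, 43.4.
Mean = (52.4 + 52.0 + 44.1 + 52.0 + 52.4 + 43.4) / 6 = 296.30 / 6 = 49.38

θ* = 49.38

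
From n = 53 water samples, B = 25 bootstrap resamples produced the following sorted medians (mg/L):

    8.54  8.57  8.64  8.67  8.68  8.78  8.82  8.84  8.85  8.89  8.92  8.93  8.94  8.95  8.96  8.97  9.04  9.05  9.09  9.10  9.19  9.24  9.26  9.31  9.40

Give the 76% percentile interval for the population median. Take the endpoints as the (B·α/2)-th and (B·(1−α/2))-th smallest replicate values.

α = 0.24; lower rank = 25 × 0.120 = 3; upper rank = 25 × 0.880 = 22.
The 3rd smallest replicate is 8.64; the 22nd is 9.24.

(8.64, 9.24)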